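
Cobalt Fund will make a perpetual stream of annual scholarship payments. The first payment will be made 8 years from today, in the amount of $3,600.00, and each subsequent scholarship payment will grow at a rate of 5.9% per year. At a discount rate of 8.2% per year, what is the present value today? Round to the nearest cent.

$90153.76

Value at end of year 7: C₁ / (r − g) = $3,600.00 / (0.082 − 0.059) = $156,521.7391
Discount to today: PV = $156,521.7391 / (1 + 0.082)^7 = $156,521.7391 / 1.736164 = $90,153.76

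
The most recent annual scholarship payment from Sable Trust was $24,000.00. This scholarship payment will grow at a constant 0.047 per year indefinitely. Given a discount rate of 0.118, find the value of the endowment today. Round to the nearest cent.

D₁ = D₀ × (1 + g) = $24,000.00 × 1.047 = $25,128.0000
Growing perpetuity: P = D₁ / (r − g) = $25,128.0000 / (0.118 − 0.047) = $353,915.49

$353915.49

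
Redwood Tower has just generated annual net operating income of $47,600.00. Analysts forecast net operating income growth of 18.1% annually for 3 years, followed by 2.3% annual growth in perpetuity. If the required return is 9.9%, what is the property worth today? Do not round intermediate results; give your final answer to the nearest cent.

$960296.37

D_1 = 56215.60000
D_2 = 66390.62360
D_3 = 78407.32647
Terminal value at year 3: TV = D_3×(1+g_2)/(r−g_2) = 80210.69498/0.076 = 1055403.88132
P_0 = D_1/(1+r)^1 + D_2/(1+r)^2 + D_3/(1+r)^3 + TV/(1+r)^3
    = 51151.59236 + 54968.18069 + 59069.53721 + 795107.06002 = 960296.37027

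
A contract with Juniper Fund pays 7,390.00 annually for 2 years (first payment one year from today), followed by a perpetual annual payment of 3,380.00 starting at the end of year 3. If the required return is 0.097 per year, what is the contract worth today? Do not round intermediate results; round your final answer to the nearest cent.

PV of 2-year annuity: 7,390.00 × [1 − (1+0.097)^−2] / 0.097 = 12877.44233
Perpetuity value at year 2: 3,380.00 / 0.097 = 34845.36082
PV of perpetuity: 34845.36082 / (1+0.097)^2 = 28955.54282
Total PV = 12877.44233 + 28955.54282 = 41832.98515

41832.99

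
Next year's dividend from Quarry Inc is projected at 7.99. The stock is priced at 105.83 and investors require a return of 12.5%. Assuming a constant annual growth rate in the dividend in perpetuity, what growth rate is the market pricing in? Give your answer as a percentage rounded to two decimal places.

P = D₁/(r−g) ⇒ g = r − D₁/P = 0.125 − 7.99/105.83 = 0.049502

4.95%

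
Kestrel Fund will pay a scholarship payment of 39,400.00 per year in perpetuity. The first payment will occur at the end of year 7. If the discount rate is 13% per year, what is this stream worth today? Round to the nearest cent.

Value at end of year 6: C / r = 39,400.00 / 0.13 = 303,076.9231
Discount to today: PV = 303,076.9231 / (1 + 0.13)^6 = 303,076.9231 / 2.081952 = 145,573.46

145573.46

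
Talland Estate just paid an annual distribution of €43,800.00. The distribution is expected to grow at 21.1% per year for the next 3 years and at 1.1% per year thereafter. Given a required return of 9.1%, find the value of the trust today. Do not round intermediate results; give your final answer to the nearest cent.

D_1 = 53041.80000
D_2 = 64233.61980
D_3 = 77786.91358
Terminal value at year 3: TV = D_3×(1+g_2)/(r−g_2) = 78642.56963/0.08 = 983032.12034
P_0 = D_1/(1+r)^1 + D_2/(1+r)^2 + D_3/(1+r)^3 + TV/(1+r)^3
    = 48617.59853 + 53965.08875 + 59900.75387 + 756995.77705 = 919479.21820

€919479.22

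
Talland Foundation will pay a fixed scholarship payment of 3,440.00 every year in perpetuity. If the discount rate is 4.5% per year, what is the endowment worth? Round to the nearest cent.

Level perpetuity: PV = C / r = 3,440.00 / 0.045 = 76,444.44

76444.44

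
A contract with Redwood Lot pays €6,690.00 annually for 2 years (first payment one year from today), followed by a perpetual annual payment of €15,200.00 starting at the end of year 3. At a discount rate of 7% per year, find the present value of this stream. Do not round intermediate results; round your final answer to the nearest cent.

PV of 2-year annuity: €6,690.00 × [1 − (1+0.07)^−2] / 0.07 = 12095.64154
Perpetuity value at year 2: €15,200.00 / 0.07 = 217142.85714
PV of perpetuity: 217142.85714 / (1+0.07)^2 = 189660.98100
Total PV = 12095.64154 + 189660.98100 = 201756.62254

€201756.62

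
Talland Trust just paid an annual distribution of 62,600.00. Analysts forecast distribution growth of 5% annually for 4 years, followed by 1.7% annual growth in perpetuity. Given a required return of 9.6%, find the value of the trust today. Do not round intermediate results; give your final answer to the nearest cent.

904070.68

D_1 = 65730.00000
D_2 = 69016.50000
D_3 = 72467.32500
D_4 = 76090.69125
Terminal value at year 4: TV = D_4×(1+g_2)/(r−g_2) = 77384.23300/0.079 = 979547.25318
P_0 = D_1/(1+r)^1 + D_2/(1+r)^2 + D_3/(1+r)^3 + D_4/(1+r)^4 + TV/(1+r)^4
    = 59972.62774 + 57455.52840 + 55044.07374 + 52733.82977 + 678864.61866 = 904070.67830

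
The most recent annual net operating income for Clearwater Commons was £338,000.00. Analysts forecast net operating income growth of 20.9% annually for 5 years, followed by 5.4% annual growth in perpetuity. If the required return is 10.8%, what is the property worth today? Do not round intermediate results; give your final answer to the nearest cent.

£12416916.38

D_1 = 408642.00000
D_2 = 494048.17800
D_3 = 597304.24720
D_4 = 722140.83487
D_5 = 873068.26935
Terminal value at year 5: TV = D_5×(1+g_2)/(r−g_2) = 920213.95590/0.054 = 17040999.18333
P_0 = D_1/(1+r)^1 + D_2/(1+r)^2 + D_3/(1+r)^3 + D_4/(1+r)^4 + D_5/(1+r)^5 + TV/(1+r)^5
    = 368810.46931 + 402429.47419 + 439113.02734 + 479140.47839 + 522816.64113 + 10204606.29169 = 12416916.38206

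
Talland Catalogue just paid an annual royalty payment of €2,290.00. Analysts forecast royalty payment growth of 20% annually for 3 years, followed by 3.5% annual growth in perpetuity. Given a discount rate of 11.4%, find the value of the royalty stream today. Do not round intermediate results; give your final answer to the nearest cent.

€45486.85

D_1 = 2748.00000
D_2 = 3297.60000
D_3 = 3957.12000
Terminal value at year 3: TV = D_3×(1+g_2)/(r−g_2) = 4095.61920/0.079 = 51843.28101
P_0 = D_1/(1+r)^1 + D_2/(1+r)^2 + D_3/(1+r)^3 + TV/(1+r)^3
    = 2466.78636 + 2657.22049 + 2862.35600 + 37500.48689 = 45486.84974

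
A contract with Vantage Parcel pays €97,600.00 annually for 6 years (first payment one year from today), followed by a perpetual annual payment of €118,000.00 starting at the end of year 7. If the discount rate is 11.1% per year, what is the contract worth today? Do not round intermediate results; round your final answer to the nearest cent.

€977008.14

PV of 6-year annuity: €97,600.00 × [1 − (1+0.111)^−6] / 0.111 = 411713.75063
Perpetuity value at year 6: €118,000.00 / 0.111 = 1063063.06306
PV of perpetuity: 1063063.06306 / (1+0.111)^6 = 565294.38915
Total PV = 411713.75063 + 565294.38915 = 977008.13978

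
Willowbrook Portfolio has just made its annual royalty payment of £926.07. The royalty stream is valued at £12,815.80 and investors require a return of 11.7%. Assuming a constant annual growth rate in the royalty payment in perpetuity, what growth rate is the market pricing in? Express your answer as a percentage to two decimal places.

P = D₀(1+g)/(r−g) ⇒ P(r−g) = D₀(1+g) ⇒ g(P+D₀) = P·r − D₀
g = (P·r − D₀)/(P + D₀) = (£12,815.80×0.117 − £926.07) / (£12,815.80 + £926.07) = 0.041725

4.17%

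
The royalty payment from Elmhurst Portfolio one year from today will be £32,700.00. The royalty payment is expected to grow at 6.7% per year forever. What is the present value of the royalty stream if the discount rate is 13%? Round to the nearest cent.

Growing perpetuity: P = D₁ / (r − g) = £32,700.0000 / (0.13 − 0.067) = £519,047.62

£519047.62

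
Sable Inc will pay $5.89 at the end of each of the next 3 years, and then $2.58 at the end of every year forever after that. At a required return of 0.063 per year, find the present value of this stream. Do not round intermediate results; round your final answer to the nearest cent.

PV of 3-year annuity: $5.89 × [1 − (1+0.063)^−3] / 0.063 = 15.65706
Perpetuity value at year 3: $2.58 / 0.063 = 40.95238
PV of perpetuity: 40.95238 / (1+0.063)^3 = 34.09411
Total PV = 15.65706 + 34.09411 = 49.75117

$49.75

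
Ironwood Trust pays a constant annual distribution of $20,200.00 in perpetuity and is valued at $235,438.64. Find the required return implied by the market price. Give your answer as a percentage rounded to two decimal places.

8.58%

P = C/r ⇒ r = C/P = $20,200.00/$235,438.64 = 0.085797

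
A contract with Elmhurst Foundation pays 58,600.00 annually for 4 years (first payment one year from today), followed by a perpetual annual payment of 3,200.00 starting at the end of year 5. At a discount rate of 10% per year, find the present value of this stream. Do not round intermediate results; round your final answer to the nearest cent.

PV of 4-year annuity: 58,600.00 × [1 − (1+0.1)^−4] / 0.1 = 185754.11516
Perpetuity value at year 4: 3,200.00 / 0.1 = 32000.00000
PV of perpetuity: 32000.00000 / (1+0.1)^4 = 21856.43057
Total PV = 185754.11516 + 21856.43057 = 207610.54573

207610.55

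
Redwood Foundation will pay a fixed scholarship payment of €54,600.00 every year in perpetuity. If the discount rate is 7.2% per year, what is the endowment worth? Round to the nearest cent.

€758333.33

Level perpetuity: PV = C / r = €54,600.00 / 0.072 = €758,333.33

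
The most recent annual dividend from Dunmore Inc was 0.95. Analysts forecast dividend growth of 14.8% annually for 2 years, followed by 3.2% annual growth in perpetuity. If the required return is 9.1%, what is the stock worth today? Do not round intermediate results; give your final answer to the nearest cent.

D_1 = 1.09060
D_2 = 1.25201
Terminal value at year 2: TV = D_2×(1+g_2)/(r−g_2) = 1.29207/0.059 = 21.89954
P_0 = D_1/(1+r)^1 + D_2/(1+r)^2 + TV/(1+r)^2
    = 0.99963 + 1.05186 + 18.39863 = 20.45013

20.45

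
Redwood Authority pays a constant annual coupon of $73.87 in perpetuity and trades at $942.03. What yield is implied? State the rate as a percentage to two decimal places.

7.84%

P = C/r ⇒ r = C/P = $73.87/$942.03 = 0.078416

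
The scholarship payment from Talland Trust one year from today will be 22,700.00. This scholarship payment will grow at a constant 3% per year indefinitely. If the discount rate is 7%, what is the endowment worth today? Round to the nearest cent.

Growing perpetuity: P = D₁ / (r − g) = 22,700.0000 / (0.07 − 0.03) = 567,500.00

567500.00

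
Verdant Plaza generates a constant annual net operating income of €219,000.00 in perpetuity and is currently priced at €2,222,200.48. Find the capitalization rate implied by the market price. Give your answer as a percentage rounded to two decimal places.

P = C/r ⇒ r = C/P = €219,000.00/€2,222,200.48 = 0.098551

9.86%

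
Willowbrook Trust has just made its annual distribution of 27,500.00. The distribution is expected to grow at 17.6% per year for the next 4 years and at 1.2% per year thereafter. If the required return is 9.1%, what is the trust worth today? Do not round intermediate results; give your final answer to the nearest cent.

D_1 = 32340.00000
D_2 = 38031.84000
D_3 = 44725.44384
D_4 = 52597.12196
Terminal value at year 4: TV = D_4×(1+g_2)/(r−g_2) = 53228.28742/0.079 = 673775.79012
P_0 = D_1/(1+r)^1 + D_2/(1+r)^2 + D_3/(1+r)^3 + D_4/(1+r)^4 + TV/(1+r)^4
    = 29642.52979 + 31951.98445 + 34441.36912 + 37124.70219 + 475572.13434 = 608732.71988

608732.72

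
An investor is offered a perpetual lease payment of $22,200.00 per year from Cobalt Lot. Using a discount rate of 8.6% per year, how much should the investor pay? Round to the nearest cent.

$258139.53

Level perpetuity: PV = C / r = $22,200.00 / 0.086 = $258,139.53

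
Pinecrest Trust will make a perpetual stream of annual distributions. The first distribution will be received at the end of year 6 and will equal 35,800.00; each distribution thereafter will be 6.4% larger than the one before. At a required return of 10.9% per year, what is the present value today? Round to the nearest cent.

Value at end of year 5: C₁ / (r − g) = 35,800.00 / (0.109 − 0.064) = 795,555.5556
Discount to today: PV = 795,555.5556 / (1 + 0.109)^5 = 795,555.5556 / 1.677481 = 474,255.94

474255.94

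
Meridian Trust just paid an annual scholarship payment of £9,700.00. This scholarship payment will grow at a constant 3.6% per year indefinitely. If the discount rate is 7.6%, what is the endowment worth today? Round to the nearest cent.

D₁ = D₀ × (1 + g) = £9,700.00 × 1.036 = £10,049.2000
Growing perpetuity: P = D₁ / (r − g) = £10,049.2000 / (0.076 − 0.036) = £251,230.00

£251230.00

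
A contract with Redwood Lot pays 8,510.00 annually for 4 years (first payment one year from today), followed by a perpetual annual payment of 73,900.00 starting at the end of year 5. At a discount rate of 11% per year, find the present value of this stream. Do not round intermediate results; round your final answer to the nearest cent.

PV of 4-year annuity: 8,510.00 × [1 − (1+0.11)^−4] / 0.11 = 26401.81282
Perpetuity value at year 4: 73,900.00 / 0.11 = 671818.18182
PV of perpetuity: 671818.18182 / (1+0.11)^4 = 442547.44536
Total PV = 26401.81282 + 442547.44536 = 468949.25818

468949.26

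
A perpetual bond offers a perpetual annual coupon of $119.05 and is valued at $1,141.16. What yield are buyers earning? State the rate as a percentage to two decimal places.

10.43%

P = C/r ⇒ r = C/P = $119.05/$1,141.16 = 0.104324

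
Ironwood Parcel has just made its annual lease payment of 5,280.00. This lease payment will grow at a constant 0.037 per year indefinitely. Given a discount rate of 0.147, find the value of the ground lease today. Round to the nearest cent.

D₁ = D₀ × (1 + g) = 5,280.00 × 1.037 = 5,475.3600
Growing perpetuity: P = D₁ / (r − g) = 5,475.3600 / (0.147 − 0.037) = 49,776.00

49776.00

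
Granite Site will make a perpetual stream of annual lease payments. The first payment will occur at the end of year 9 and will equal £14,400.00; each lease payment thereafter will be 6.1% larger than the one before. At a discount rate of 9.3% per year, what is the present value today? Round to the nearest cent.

£220928.23

Value at end of year 8: C₁ / (r − g) = £14,400.00 / (0.093 − 0.061) = £450,000.0000
Discount to today: PV = £450,000.0000 / (1 + 0.093)^8 = £450,000.0000 / 2.036861 = £220,928.23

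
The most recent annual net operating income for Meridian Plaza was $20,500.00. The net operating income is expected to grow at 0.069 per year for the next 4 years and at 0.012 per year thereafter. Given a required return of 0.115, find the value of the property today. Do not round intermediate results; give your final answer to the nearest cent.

$244064.37

D_1 = 21914.50000
D_2 = 23426.60050
D_3 = 25043.03593
D_4 = 26771.00541
Terminal value at year 4: TV = D_4×(1+g_2)/(r−g_2) = 27092.25748/0.103 = 263031.62601
P_0 = D_1/(1+r)^1 + D_2/(1+r)^2 + D_3/(1+r)^3 + D_4/(1+r)^4 + TV/(1+r)^4
    = 19654.26009 + 18843.41169 + 18066.01533 + 17320.69094 + 170179.99249 = 244064.37054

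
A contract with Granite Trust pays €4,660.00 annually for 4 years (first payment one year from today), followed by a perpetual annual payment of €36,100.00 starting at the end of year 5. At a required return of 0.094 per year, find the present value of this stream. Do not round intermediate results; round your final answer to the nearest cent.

€283073.67

PV of 4-year annuity: €4,660.00 × [1 − (1+0.094)^−4] / 0.094 = 14965.49006
Perpetuity value at year 4: €36,100.00 / 0.094 = 384042.55319
PV of perpetuity: 384042.55319 / (1+0.094)^4 = 268108.17739
Total PV = 14965.49006 + 268108.17739 = 283073.66745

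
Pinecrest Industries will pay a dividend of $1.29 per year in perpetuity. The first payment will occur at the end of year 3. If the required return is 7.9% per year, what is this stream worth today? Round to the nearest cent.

$14.03

Value at end of year 2: C / r = $1.29 / 0.079 = $16.3291
Discount to today: PV = $16.3291 / (1 + 0.079)^2 = $16.3291 / 1.164241 = $14.03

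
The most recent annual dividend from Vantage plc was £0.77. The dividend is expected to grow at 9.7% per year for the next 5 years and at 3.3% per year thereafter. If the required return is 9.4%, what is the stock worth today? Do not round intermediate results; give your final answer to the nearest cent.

£17.10

D_1 = 0.84469
D_2 = 0.92662
D_3 = 1.01651
D_4 = 1.11511
D_5 = 1.22327
Terminal value at year 5: TV = D_5×(1+g_2)/(r−g_2) = 1.26364/0.061 = 20.71545
P_0 = D_1/(1+r)^1 + D_2/(1+r)^2 + D_3/(1+r)^3 + D_4/(1+r)^4 + D_5/(1+r)^5 + TV/(1+r)^5
    = 0.77211 + 0.77423 + 0.77635 + 0.77848 + 0.78062 + 13.21928 = 17.10107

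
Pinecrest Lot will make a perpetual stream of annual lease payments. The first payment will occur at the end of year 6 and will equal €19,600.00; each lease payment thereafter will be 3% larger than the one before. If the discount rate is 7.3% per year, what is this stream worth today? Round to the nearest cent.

€320471.20

Value at end of year 5: C₁ / (r − g) = €19,600.00 / (0.073 − 0.03) = €455,813.9535
Discount to today: PV = €455,813.9535 / (1 + 0.073)^5 = €455,813.9535 / 1.422324 = €320,471.20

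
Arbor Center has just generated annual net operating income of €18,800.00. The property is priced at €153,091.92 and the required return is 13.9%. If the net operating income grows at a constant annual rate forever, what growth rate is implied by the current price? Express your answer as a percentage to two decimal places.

P = D₀(1+g)/(r−g) ⇒ P(r−g) = D₀(1+g) ⇒ g(P+D₀) = P·r − D₀
g = (P·r − D₀)/(P + D₀) = (€153,091.92×0.139 − €18,800.00) / (€153,091.92 + €18,800.00) = 0.014426

1.44%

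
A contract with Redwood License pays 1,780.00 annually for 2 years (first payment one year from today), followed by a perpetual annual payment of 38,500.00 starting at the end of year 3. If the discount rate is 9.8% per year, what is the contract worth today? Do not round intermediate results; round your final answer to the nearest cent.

328956.76

PV of 2-year annuity: 1,780.00 × [1 − (1+0.098)^−2] / 0.098 = 3097.56769
Perpetuity value at year 2: 38,500.00 / 0.098 = 392857.14286
PV of perpetuity: 392857.14286 / (1+0.098)^2 = 325859.18996
Total PV = 3097.56769 + 325859.18996 = 328956.75766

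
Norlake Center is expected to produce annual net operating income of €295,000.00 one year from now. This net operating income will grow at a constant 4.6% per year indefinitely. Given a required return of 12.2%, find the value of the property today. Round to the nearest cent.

€3881578.95

Growing perpetuity: P = D₁ / (r − g) = €295,000.0000 / (0.122 − 0.046) = €3,881,578.95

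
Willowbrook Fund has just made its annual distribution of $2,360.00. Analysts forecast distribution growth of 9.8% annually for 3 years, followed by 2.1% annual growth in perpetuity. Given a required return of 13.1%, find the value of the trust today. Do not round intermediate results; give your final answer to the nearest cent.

D_1 = 2591.28000
D_2 = 2845.22544
D_3 = 3124.05753
Terminal value at year 3: TV = D_3×(1+g_2)/(r−g_2) = 3189.66274/0.11 = 28996.93401
P_0 = D_1/(1+r)^1 + D_2/(1+r)^2 + D_3/(1+r)^3 + TV/(1+r)^3
    = 2291.14058 + 2224.29033 + 2159.39061 + 20043.07103 = 26717.89255

$26717.89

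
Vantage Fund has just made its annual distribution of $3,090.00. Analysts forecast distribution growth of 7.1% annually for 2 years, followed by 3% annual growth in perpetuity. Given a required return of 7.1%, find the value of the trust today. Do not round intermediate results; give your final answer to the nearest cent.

D_1 = 3309.39000
D_2 = 3544.35669
Terminal value at year 2: TV = D_2×(1+g_2)/(r−g_2) = 3650.68739/0.041 = 89041.15587
P_0 = D_1/(1+r)^1 + D_2/(1+r)^2 + TV/(1+r)^2
    = 3090.00000 + 3090.00000 + 77626.82927 = 83806.82927

$83806.83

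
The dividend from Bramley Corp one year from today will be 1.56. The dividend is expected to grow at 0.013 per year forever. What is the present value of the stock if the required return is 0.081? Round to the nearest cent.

Growing perpetuity: P = D₁ / (r − g) = 1.5600 / (0.081 − 0.013) = 22.94

22.94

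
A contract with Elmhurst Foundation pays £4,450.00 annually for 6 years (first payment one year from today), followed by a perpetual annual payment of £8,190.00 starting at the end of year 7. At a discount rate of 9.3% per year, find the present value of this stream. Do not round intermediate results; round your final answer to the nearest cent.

£71436.19

PV of 6-year annuity: £4,450.00 × [1 − (1+0.093)^−6] / 0.093 = 19785.04110
Perpetuity value at year 6: £8,190.00 / 0.093 = 88064.51613
PV of perpetuity: 88064.51613 / (1+0.093)^6 = 51651.14835
Total PV = 19785.04110 + 51651.14835 = 71436.18945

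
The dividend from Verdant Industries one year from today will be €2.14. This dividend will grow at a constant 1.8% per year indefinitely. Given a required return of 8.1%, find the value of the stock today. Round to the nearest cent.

€33.97

Growing perpetuity: P = D₁ / (r − g) = €2.1400 / (0.081 − 0.018) = €33.97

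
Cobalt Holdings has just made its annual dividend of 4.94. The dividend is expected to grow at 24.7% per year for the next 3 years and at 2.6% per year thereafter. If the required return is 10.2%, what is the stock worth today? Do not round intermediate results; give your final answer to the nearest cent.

115.70

D_1 = 6.16018
D_2 = 7.68174
D_3 = 9.57914
Terminal value at year 3: TV = D_3×(1+g_2)/(r−g_2) = 9.82819/0.076 = 129.31833
P_0 = D_1/(1+r)^1 + D_2/(1+r)^2 + D_3/(1+r)^3 + TV/(1+r)^3
    = 5.59000 + 6.32553 + 7.15783 + 96.63074 = 115.70410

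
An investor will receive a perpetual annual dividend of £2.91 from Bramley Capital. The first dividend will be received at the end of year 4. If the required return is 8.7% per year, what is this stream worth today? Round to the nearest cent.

£26.04

Value at end of year 3: C / r = £2.91 / 0.087 = £33.4483
Discount to today: PV = £33.4483 / (1 + 0.087)^3 = £33.4483 / 1.284366 = £26.04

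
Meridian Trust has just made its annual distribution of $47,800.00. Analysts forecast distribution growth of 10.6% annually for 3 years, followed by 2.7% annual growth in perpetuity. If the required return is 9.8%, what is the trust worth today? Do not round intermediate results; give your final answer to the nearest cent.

D_1 = 52866.80000
D_2 = 58470.68080
D_3 = 64668.57296
Terminal value at year 3: TV = D_3×(1+g_2)/(r−g_2) = 66414.62443/0.071 = 935417.24556
P_0 = D_1/(1+r)^1 + D_2/(1+r)^2 + D_3/(1+r)^3 + TV/(1+r)^3
    = 48148.26958 + 48499.07665 + 48852.43968 + 706640.21905 = 852140.00496

$852140.00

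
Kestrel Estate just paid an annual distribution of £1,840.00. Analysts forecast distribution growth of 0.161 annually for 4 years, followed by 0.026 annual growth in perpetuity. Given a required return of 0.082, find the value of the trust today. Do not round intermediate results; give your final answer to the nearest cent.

D_1 = 2136.24000
D_2 = 2480.17464
D_3 = 2879.48276
D_4 = 3343.07948
Terminal value at year 4: TV = D_4×(1+g_2)/(r−g_2) = 3429.99955/0.056 = 61249.99192
P_0 = D_1/(1+r)^1 + D_2/(1+r)^2 + D_3/(1+r)^3 + D_4/(1+r)^4 + TV/(1+r)^4
    = 1974.34381 + 2118.49645 + 2273.17410 + 2439.14523 + 44688.62504 = 53493.78463

£53493.78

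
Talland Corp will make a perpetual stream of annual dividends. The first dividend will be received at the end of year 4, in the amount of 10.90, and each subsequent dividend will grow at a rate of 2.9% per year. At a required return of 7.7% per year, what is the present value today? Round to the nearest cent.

Value at end of year 3: C₁ / (r − g) = 10.90 / (0.077 − 0.029) = 227.0833
Discount to today: PV = 227.0833 / (1 + 0.077)^3 = 227.0833 / 1.249244 = 181.78

181.78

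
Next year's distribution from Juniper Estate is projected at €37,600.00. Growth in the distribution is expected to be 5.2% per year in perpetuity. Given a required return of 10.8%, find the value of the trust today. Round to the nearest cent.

€671428.57

Growing perpetuity: P = D₁ / (r − g) = €37,600.0000 / (0.108 − 0.052) = €671,428.57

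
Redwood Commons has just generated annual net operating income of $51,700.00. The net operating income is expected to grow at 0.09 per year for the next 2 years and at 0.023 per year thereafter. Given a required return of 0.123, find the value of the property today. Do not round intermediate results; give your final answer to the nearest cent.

D_1 = 56353.00000
D_2 = 61424.77000
Terminal value at year 2: TV = D_2×(1+g_2)/(r−g_2) = 62837.53971/0.1 = 628375.39710
P_0 = D_1/(1+r)^1 + D_2/(1+r)^2 + TV/(1+r)^2
    = 50180.76581 + 48706.17518 + 498264.17210 = 597151.11309

$597151.11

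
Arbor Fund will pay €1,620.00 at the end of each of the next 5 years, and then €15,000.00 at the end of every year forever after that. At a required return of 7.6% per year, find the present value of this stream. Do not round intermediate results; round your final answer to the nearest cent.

PV of 5-year annuity: €1,620.00 × [1 − (1+0.076)^−5] / 0.076 = 6536.95906
Perpetuity value at year 5: €15,000.00 / 0.076 = 197368.42105
PV of perpetuity: 197368.42105 / (1+0.076)^5 = 136841.02233
Total PV = 6536.95906 + 136841.02233 = 143377.98140

€143377.98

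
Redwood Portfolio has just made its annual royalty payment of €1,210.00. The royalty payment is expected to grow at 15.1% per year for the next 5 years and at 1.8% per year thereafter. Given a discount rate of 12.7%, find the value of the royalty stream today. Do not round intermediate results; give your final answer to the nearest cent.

D_1 = 1392.71000
D_2 = 1603.00921
D_3 = 1845.06360
D_4 = 2123.66820
D_5 = 2444.34210
Terminal value at year 5: TV = D_5×(1+g_2)/(r−g_2) = 2488.34026/0.109 = 22828.80974
P_0 = D_1/(1+r)^1 + D_2/(1+r)^2 + D_3/(1+r)^3 + D_4/(1+r)^4 + D_5/(1+r)^5 + TV/(1+r)^5
    = 1235.76752 + 1262.08378 + 1288.96045 + 1316.40948 + 1344.44304 + 12556.35796 = 19004.02224

€19004.02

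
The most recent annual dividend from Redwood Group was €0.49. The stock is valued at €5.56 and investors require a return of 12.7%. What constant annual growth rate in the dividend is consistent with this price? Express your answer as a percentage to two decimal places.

3.57%

P = D₀(1+g)/(r−g) ⇒ P(r−g) = D₀(1+g) ⇒ g(P+D₀) = P·r − D₀
g = (P·r − D₀)/(P + D₀) = (€5.56×0.127 − €0.49) / (€5.56 + €0.49) = 0.035722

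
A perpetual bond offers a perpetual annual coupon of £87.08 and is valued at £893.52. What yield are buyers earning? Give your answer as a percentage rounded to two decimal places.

9.75%

P = C/r ⇒ r = C/P = £87.08/£893.52 = 0.097457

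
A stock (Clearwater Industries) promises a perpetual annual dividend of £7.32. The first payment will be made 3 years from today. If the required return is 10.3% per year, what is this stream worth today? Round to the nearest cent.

Value at end of year 2: C / r = £7.32 / 0.103 = £71.0680
Discount to today: PV = £71.0680 / (1 + 0.103)^2 = £71.0680 / 1.216609 = £58.41

£58.41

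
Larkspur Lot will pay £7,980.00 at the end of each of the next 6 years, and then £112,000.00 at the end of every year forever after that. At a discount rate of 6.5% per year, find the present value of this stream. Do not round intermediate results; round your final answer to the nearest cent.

£1219514.69

PV of 6-year annuity: £7,980.00 × [1 − (1+0.065)^−6] / 0.065 = 38631.28818
Perpetuity value at year 6: £112,000.00 / 0.065 = 1723076.92308
PV of perpetuity: 1723076.92308 / (1+0.065)^6 = 1180883.40470
Total PV = 38631.28818 + 1180883.40470 = 1219514.69288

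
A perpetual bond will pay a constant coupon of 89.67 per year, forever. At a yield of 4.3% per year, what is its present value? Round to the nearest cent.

2085.35

Level perpetuity: PV = C / r = 89.67 / 0.043 = 2,085.35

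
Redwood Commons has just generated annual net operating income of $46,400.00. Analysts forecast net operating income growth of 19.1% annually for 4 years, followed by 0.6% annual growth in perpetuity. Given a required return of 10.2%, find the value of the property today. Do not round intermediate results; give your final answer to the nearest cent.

$889608.95

D_1 = 55262.40000
D_2 = 65817.51840
D_3 = 78388.66441
D_4 = 93360.89932
Terminal value at year 4: TV = D_4×(1+g_2)/(r−g_2) = 93921.06471/0.096 = 978344.42410
P_0 = D_1/(1+r)^1 + D_2/(1+r)^2 + D_3/(1+r)^3 + D_4/(1+r)^4 + TV/(1+r)^4
    = 50147.36842 + 54197.38275 + 58574.48535 + 63305.09260 + 663384.61625 = 889608.94537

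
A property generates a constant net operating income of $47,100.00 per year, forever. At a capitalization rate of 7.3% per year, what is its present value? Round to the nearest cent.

$645205.48

Level perpetuity: PV = C / r = $47,100.00 / 0.073 = $645,205.48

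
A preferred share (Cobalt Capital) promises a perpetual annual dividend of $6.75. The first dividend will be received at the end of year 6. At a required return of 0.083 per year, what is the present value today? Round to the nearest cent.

Value at end of year 5: C / r = $6.75 / 0.083 = $81.3253
Discount to today: PV = $81.3253 / (1 + 0.083)^5 = $81.3253 / 1.489849 = $54.59

$54.59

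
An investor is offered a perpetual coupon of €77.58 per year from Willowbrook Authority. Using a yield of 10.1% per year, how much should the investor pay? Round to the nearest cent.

€768.12

Level perpetuity: PV = C / r = €77.58 / 0.101 = €768.12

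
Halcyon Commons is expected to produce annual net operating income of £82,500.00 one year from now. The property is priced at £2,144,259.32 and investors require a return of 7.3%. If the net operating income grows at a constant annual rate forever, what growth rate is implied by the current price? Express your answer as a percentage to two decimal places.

3.45%

P = D₁/(r−g) ⇒ g = r − D₁/P = 0.073 − £82,500.00/£2,144,259.32 = 0.034525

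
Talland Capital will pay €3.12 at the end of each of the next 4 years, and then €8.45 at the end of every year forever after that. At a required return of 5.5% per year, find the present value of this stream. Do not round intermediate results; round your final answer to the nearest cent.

PV of 4-year annuity: €3.12 × [1 − (1+0.055)^−4] / 0.055 = 10.93607
Perpetuity value at year 4: €8.45 / 0.055 = 153.63636
PV of perpetuity: 153.63636 / (1+0.055)^4 = 124.01785
Total PV = 10.93607 + 124.01785 = 134.95391

€134.95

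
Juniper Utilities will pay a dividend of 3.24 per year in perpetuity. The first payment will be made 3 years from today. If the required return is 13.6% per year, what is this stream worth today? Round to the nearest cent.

18.46

Value at end of year 2: C / r = 3.24 / 0.136 = 23.8235
Discount to today: PV = 23.8235 / (1 + 0.136)^2 = 23.8235 / 1.290496 = 18.46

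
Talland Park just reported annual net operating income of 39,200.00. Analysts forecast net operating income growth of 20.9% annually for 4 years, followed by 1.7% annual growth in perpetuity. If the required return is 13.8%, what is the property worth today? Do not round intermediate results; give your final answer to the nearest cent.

602549.21

D_1 = 47392.80000
D_2 = 57297.89520
D_3 = 69273.15530
D_4 = 83751.24475
Terminal value at year 4: TV = D_4×(1+g_2)/(r−g_2) = 85175.01591/0.121 = 703925.75136
P_0 = D_1/(1+r)^1 + D_2/(1+r)^2 + D_3/(1+r)^3 + D_4/(1+r)^4 + TV/(1+r)^4
    = 41645.69420 + 44243.97565 + 47004.36429 + 49936.97401 + 419718.20305 = 602549.21119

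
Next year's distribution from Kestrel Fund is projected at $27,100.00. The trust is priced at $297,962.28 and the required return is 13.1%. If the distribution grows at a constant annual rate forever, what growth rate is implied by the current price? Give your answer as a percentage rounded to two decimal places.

4.00%

P = D₁/(r−g) ⇒ g = r − D₁/P = 0.131 − $27,100.00/$297,962.28 = 0.040049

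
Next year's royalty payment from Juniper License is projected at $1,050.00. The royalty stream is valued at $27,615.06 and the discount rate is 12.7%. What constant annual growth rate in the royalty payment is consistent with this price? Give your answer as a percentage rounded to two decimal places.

P = D₁/(r−g) ⇒ g = r − D₁/P = 0.127 − $1,050.00/$27,615.06 = 0.088977

8.90%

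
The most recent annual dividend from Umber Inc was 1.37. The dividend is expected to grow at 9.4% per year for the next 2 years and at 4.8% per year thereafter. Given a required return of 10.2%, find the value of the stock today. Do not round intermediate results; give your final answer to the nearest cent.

D_1 = 1.49878
D_2 = 1.63967
Terminal value at year 2: TV = D_2×(1+g_2)/(r−g_2) = 1.71837/0.054 = 31.82165
P_0 = D_1/(1+r)^1 + D_2/(1+r)^2 + TV/(1+r)^2
    = 1.36005 + 1.35018 + 26.20351 = 28.91375

28.91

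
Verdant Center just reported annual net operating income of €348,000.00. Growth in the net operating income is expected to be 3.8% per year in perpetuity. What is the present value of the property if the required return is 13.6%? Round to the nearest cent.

€3685959.18

D₁ = D₀ × (1 + g) = €348,000.00 × 1.038 = €361,224.0000
Growing perpetuity: P = D₁ / (r − g) = €361,224.0000 / (0.136 − 0.038) = €3,685,959.18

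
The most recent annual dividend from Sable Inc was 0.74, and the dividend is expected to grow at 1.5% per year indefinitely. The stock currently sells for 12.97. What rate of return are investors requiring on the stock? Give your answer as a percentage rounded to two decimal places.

7.29%

D₁ = 0.74 × 1.015 = 0.7511
P = D₁/(r − g) ⇒ r = D₁/P + g = 0.7511/12.97 + 0.015 = 0.057911 + 0.015 = 0.072911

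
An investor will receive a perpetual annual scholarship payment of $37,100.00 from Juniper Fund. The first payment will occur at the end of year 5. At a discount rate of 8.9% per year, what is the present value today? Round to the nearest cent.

Value at end of year 4: C / r = $37,100.00 / 0.089 = $416,853.9326
Discount to today: PV = $416,853.9326 / (1 + 0.089)^4 = $416,853.9326 / 1.406409 = $296,396.03

$296396.03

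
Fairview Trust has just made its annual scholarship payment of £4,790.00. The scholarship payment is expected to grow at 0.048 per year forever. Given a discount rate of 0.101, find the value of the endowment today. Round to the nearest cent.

D₁ = D₀ × (1 + g) = £4,790.00 × 1.048 = £5,019.9200
Growing perpetuity: P = D₁ / (r − g) = £5,019.9200 / (0.101 − 0.048) = £94,715.47

£94715.47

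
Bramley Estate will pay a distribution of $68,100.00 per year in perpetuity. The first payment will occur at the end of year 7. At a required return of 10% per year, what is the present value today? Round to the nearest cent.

Value at end of year 6: C / r = $68,100.00 / 0.1 = $681,000.0000
Discount to today: PV = $681,000.0000 / (1 + 0.1)^6 = $681,000.0000 / 1.771561 = $384,406.75

$384406.75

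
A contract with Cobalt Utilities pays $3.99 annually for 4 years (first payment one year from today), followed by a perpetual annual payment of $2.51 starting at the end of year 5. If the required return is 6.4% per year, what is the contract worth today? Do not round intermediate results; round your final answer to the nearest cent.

PV of 4-year annuity: $3.99 × [1 − (1+0.064)^−4] / 0.064 = 13.70007
Perpetuity value at year 4: $2.51 / 0.064 = 39.21875
PV of perpetuity: 39.21875 / (1+0.064)^4 = 30.60041
Total PV = 13.70007 + 30.60041 = 44.30048

$44.30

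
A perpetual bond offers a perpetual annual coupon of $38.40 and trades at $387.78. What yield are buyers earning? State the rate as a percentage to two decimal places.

P = C/r ⇒ r = C/P = $38.40/$387.78 = 0.099025

9.90%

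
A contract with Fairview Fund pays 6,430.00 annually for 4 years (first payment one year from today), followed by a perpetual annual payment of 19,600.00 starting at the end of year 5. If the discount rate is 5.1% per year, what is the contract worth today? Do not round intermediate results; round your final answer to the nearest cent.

337721.83

PV of 4-year annuity: 6,430.00 × [1 − (1+0.051)^−4] / 0.051 = 22747.59784
Perpetuity value at year 4: 19,600.00 / 0.051 = 384313.72549
PV of perpetuity: 384313.72549 / (1+0.051)^4 = 314974.23597
Total PV = 22747.59784 + 314974.23597 = 337721.83381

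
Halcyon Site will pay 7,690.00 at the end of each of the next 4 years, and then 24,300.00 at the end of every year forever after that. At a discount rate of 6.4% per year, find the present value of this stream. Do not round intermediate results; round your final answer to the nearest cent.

322655.37

PV of 4-year annuity: 7,690.00 × [1 − (1+0.064)^−4] / 0.064 = 26404.39836
Perpetuity value at year 4: 24,300.00 / 0.064 = 379687.50000
PV of perpetuity: 379687.50000 / (1+0.064)^4 = 296250.97462
Total PV = 26404.39836 + 296250.97462 = 322655.37298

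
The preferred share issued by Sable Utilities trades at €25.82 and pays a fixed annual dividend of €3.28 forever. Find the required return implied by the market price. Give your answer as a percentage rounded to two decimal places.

P = C/r ⇒ r = C/P = €3.28/€25.82 = 0.127033

12.70%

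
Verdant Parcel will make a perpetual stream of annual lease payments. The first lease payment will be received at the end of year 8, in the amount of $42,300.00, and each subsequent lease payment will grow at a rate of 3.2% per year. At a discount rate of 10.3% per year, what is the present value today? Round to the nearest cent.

$299953.15

Value at end of year 7: C₁ / (r − g) = $42,300.00 / (0.103 − 0.032) = $595,774.6479
Discount to today: PV = $595,774.6479 / (1 + 0.103)^7 = $595,774.6479 / 1.986226 = $299,953.15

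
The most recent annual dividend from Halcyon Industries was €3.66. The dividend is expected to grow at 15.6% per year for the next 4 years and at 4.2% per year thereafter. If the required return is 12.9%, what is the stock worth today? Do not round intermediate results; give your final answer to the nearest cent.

€63.72

D_1 = 4.23096
D_2 = 4.89099
D_3 = 5.65398
D_4 = 6.53601
Terminal value at year 4: TV = D_4×(1+g_2)/(r−g_2) = 6.81052/0.087 = 78.28182
P_0 = D_1/(1+r)^1 + D_2/(1+r)^2 + D_3/(1+r)^3 + D_4/(1+r)^4 + TV/(1+r)^4
    = 3.74753 + 3.83715 + 3.92892 + 4.02288 + 48.18203 = 63.71850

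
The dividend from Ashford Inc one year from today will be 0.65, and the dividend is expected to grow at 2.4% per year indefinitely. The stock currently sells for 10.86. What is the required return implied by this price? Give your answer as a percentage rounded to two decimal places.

8.39%

P = D₁/(r − g) ⇒ r = D₁/P + g = 0.6500/10.86 + 0.024 = 0.059853 + 0.024 = 0.083853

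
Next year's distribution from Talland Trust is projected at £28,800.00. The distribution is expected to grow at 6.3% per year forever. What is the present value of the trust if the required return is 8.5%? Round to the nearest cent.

£1309090.91

Growing perpetuity: P = D₁ / (r − g) = £28,800.0000 / (0.085 − 0.063) = £1,309,090.91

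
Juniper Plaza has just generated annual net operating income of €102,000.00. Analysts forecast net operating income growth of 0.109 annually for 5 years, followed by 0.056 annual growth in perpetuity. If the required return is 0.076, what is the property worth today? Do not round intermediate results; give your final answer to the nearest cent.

€6822580.36

D_1 = 113118.00000
D_2 = 125447.86200
D_3 = 139121.67896
D_4 = 154285.94196
D_5 = 171103.10964
Terminal value at year 5: TV = D_5×(1+g_2)/(r−g_2) = 180684.88378/0.02 = 9034244.18892
P_0 = D_1/(1+r)^1 + D_2/(1+r)^2 + D_3/(1+r)^3 + D_4/(1+r)^4 + D_5/(1+r)^5 + TV/(1+r)^5
    = 105128.25279 + 108352.44641 + 111675.52330 + 115100.51612 + 118630.55053 + 6263693.06819 = 6822580.35735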